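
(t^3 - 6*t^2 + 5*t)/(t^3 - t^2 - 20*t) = (t - 1)/(t + 4)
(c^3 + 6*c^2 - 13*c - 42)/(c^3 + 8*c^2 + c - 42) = (c^2 - c - 6)/(c^2 + c - 6)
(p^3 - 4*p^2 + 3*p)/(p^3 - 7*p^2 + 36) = p*(p - 1)/(p^2 - 4*p - 12)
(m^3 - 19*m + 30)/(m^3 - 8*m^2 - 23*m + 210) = (m^2 - 5*m + 6)/(m^2 - 13*m + 42)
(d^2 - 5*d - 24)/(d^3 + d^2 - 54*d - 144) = 1/(d + 6)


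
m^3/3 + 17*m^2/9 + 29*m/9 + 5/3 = (m/3 + 1)*(m + 1)*(m + 5/3)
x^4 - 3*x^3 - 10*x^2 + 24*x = x*(x - 4)*(x - 2)*(x + 3)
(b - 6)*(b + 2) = b^2 - 4*b - 12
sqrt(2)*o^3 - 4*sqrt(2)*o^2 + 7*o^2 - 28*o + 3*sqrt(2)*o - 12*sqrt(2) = (o - 4)*(o + 3*sqrt(2))*(sqrt(2)*o + 1)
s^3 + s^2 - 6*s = s*(s - 2)*(s + 3)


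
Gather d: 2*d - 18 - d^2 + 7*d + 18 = -d^2 + 9*d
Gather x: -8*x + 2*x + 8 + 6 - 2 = 12 - 6*x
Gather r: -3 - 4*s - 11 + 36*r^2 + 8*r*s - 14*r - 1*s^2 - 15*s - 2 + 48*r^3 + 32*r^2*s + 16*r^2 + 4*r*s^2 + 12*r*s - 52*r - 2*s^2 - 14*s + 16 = 48*r^3 + r^2*(32*s + 52) + r*(4*s^2 + 20*s - 66) - 3*s^2 - 33*s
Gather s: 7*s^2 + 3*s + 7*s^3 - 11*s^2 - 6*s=7*s^3 - 4*s^2 - 3*s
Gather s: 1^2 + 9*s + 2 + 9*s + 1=18*s + 4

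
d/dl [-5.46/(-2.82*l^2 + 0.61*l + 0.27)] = (3.3306 - 30.7944*l)/(-2.82*l^2 + 0.61*l + 0.27)^2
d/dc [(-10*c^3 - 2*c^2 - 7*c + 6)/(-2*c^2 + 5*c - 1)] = (20*c^4 - 100*c^3 + 6*c^2 + 28*c - 23)/(4*c^4 - 20*c^3 + 29*c^2 - 10*c + 1)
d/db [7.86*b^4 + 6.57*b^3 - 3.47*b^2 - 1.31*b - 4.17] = 31.44*b^3 + 19.71*b^2 - 6.94*b - 1.31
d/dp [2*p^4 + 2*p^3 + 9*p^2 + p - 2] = 8*p^3 + 6*p^2 + 18*p + 1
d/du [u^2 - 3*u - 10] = 2*u - 3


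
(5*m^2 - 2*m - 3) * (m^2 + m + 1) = 5*m^4 + 3*m^3 - 5*m - 3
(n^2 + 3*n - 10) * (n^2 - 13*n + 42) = n^4 - 10*n^3 - 7*n^2 + 256*n - 420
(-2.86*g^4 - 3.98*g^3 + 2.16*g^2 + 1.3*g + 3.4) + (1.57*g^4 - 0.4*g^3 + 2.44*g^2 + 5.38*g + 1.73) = -1.29*g^4 - 4.38*g^3 + 4.6*g^2 + 6.68*g + 5.13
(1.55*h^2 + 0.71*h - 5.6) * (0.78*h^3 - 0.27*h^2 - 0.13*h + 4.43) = 1.209*h^5 + 0.1353*h^4 - 4.7612*h^3 + 8.2862*h^2 + 3.8733*h - 24.808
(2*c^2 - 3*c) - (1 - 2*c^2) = 4*c^2 - 3*c - 1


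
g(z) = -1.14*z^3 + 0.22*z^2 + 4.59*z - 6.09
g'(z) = -3.42*z^2 + 0.44*z + 4.59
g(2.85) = -17.61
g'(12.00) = -482.61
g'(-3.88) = -48.60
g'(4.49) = -62.38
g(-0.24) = -7.16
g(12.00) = -1889.25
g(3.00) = -21.12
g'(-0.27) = 4.22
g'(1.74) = -5.00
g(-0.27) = -7.29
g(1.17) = -2.24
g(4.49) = -84.24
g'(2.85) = -21.93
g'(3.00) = -24.87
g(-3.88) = 46.00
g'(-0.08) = 4.53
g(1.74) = -3.44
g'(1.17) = 0.42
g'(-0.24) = 4.29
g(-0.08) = -6.46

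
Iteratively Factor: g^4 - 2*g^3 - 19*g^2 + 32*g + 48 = (g - 3)*(g^3 + g^2 - 16*g - 16) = (g - 3)*(g + 4)*(g^2 - 3*g - 4) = (g - 4)*(g - 3)*(g + 4)*(g + 1)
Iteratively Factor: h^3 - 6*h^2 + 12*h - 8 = (h - 2)*(h^2 - 4*h + 4) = (h - 2)^2*(h - 2)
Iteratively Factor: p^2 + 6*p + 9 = (p + 3)*(p + 3)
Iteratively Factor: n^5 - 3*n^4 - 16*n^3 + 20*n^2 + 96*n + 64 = (n + 2)*(n^4 - 5*n^3 - 6*n^2 + 32*n + 32) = (n - 4)*(n + 2)*(n^3 - n^2 - 10*n - 8) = (n - 4)^2*(n + 2)*(n^2 + 3*n + 2) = (n - 4)^2*(n + 2)^2*(n + 1)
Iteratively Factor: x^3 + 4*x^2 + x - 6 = (x - 1)*(x^2 + 5*x + 6) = (x - 1)*(x + 2)*(x + 3)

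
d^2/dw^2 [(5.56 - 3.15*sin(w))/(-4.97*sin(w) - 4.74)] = (211.544074*sin(w)^2 - 201.754308*sin(w) - 423.088148)/(122.763473*sin(w)^3 + 351.246798*sin(w)^2 + 334.991916*sin(w) + 106.496424)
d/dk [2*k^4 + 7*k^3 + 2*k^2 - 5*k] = 8*k^3 + 21*k^2 + 4*k - 5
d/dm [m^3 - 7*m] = 3*m^2 - 7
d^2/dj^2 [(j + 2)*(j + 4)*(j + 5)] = 6*j + 22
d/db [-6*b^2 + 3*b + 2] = 3 - 12*b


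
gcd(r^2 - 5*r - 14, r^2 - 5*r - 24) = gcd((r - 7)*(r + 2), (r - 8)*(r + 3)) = 1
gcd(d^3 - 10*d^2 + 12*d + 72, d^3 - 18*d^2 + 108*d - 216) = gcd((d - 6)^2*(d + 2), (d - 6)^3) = d^2 - 12*d + 36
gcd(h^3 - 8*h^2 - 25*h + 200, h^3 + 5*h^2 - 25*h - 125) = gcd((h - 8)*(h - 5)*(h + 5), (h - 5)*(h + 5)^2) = h^2 - 25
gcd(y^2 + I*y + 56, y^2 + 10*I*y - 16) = y + 8*I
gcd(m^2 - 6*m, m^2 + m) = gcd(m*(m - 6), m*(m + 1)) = m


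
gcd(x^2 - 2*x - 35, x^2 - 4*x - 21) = x - 7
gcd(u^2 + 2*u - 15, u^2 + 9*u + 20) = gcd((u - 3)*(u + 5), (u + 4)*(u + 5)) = u + 5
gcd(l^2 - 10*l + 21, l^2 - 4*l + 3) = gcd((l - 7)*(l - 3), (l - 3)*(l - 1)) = l - 3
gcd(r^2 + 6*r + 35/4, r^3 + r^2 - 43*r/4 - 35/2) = r + 5/2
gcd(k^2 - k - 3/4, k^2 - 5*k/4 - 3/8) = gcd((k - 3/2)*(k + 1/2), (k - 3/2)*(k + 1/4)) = k - 3/2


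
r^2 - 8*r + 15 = (r - 5)*(r - 3)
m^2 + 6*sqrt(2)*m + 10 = (m + sqrt(2))*(m + 5*sqrt(2))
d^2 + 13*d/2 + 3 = (d + 1/2)*(d + 6)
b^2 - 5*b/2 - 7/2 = (b - 7/2)*(b + 1)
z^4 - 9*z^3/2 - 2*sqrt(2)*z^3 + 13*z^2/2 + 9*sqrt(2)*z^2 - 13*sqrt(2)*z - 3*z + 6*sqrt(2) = (z - 2)*(z - 3/2)*(z - 1)*(z - 2*sqrt(2))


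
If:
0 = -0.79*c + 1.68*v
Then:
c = 2.12658227848101*v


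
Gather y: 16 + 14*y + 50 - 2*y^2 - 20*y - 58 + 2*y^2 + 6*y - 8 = 0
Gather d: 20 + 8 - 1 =27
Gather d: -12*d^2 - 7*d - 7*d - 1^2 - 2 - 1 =-12*d^2 - 14*d - 4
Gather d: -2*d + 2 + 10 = 12 - 2*d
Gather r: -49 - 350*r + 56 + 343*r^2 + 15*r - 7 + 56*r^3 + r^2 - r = 56*r^3 + 344*r^2 - 336*r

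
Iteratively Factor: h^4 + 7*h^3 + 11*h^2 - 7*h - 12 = (h + 4)*(h^3 + 3*h^2 - h - 3) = (h + 1)*(h + 4)*(h^2 + 2*h - 3) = (h - 1)*(h + 1)*(h + 4)*(h + 3)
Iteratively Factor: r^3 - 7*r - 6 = (r + 1)*(r^2 - r - 6) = (r - 3)*(r + 1)*(r + 2)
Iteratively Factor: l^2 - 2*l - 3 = (l + 1)*(l - 3)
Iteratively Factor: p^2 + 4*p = (p)*(p + 4)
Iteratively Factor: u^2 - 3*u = (u - 3)*(u)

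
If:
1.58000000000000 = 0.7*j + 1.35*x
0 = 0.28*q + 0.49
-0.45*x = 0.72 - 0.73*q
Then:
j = 10.82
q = -1.75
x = -4.44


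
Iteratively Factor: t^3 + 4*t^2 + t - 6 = (t + 3)*(t^2 + t - 2) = (t + 2)*(t + 3)*(t - 1)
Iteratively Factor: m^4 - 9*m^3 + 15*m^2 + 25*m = (m + 1)*(m^3 - 10*m^2 + 25*m) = (m - 5)*(m + 1)*(m^2 - 5*m) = (m - 5)^2*(m + 1)*(m)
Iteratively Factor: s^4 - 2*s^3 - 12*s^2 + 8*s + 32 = (s + 2)*(s^3 - 4*s^2 - 4*s + 16) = (s - 4)*(s + 2)*(s^2 - 4) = (s - 4)*(s - 2)*(s + 2)*(s + 2)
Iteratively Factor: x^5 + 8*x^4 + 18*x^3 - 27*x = (x - 1)*(x^4 + 9*x^3 + 27*x^2 + 27*x) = (x - 1)*(x + 3)*(x^3 + 6*x^2 + 9*x) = (x - 1)*(x + 3)^2*(x^2 + 3*x) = (x - 1)*(x + 3)^3*(x)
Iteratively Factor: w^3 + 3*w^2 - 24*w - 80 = (w - 5)*(w^2 + 8*w + 16) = (w - 5)*(w + 4)*(w + 4)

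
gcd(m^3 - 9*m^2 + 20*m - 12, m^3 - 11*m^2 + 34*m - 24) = m^2 - 7*m + 6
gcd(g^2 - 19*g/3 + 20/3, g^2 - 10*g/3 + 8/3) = g - 4/3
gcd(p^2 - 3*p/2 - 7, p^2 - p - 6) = p + 2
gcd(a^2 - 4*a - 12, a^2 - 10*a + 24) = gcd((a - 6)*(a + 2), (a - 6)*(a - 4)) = a - 6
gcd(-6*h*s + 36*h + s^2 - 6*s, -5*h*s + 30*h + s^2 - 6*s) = s - 6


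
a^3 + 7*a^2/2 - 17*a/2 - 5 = (a - 2)*(a + 1/2)*(a + 5)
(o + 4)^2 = o^2 + 8*o + 16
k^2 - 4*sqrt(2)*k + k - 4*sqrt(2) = (k + 1)*(k - 4*sqrt(2))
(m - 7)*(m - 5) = m^2 - 12*m + 35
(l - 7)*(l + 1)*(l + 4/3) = l^3 - 14*l^2/3 - 15*l - 28/3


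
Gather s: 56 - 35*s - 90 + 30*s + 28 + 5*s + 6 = 0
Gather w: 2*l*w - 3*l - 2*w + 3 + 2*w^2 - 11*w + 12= -3*l + 2*w^2 + w*(2*l - 13) + 15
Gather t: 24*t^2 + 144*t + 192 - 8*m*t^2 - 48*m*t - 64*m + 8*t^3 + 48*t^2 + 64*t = -64*m + 8*t^3 + t^2*(72 - 8*m) + t*(208 - 48*m) + 192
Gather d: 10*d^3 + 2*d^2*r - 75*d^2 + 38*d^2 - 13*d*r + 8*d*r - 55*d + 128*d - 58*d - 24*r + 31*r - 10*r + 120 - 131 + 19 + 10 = 10*d^3 + d^2*(2*r - 37) + d*(15 - 5*r) - 3*r + 18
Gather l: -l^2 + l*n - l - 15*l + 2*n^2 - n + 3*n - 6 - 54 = -l^2 + l*(n - 16) + 2*n^2 + 2*n - 60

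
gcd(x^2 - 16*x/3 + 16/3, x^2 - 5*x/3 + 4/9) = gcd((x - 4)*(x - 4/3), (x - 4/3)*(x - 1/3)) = x - 4/3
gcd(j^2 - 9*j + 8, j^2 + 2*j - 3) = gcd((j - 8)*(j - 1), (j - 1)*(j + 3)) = j - 1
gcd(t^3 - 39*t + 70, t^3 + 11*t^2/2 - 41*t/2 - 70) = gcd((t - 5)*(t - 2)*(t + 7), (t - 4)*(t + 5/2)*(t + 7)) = t + 7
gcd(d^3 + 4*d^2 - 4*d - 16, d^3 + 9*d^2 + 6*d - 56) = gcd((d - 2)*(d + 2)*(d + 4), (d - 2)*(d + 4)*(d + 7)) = d^2 + 2*d - 8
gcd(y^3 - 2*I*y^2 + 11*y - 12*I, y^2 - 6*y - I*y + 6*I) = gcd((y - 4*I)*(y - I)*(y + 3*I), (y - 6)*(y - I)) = y - I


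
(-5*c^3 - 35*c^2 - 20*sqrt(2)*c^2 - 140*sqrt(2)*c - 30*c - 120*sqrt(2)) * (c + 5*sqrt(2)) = -5*c^4 - 45*sqrt(2)*c^3 - 35*c^3 - 315*sqrt(2)*c^2 - 230*c^2 - 1400*c - 270*sqrt(2)*c - 1200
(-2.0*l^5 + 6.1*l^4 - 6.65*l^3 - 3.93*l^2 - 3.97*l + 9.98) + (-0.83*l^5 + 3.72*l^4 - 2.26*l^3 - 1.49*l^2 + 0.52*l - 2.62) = -2.83*l^5 + 9.82*l^4 - 8.91*l^3 - 5.42*l^2 - 3.45*l + 7.36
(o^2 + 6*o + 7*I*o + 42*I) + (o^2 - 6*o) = 2*o^2 + 7*I*o + 42*I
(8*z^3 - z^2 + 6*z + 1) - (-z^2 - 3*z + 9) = 8*z^3 + 9*z - 8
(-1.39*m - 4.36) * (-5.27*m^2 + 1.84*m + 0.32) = 7.3253*m^3 + 20.4196*m^2 - 8.4672*m - 1.3952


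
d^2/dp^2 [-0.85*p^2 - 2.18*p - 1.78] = -1.70000000000000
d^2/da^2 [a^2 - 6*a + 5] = 2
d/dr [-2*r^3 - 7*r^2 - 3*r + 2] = -6*r^2 - 14*r - 3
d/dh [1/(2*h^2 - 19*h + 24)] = (19 - 4*h)/(2*h^2 - 19*h + 24)^2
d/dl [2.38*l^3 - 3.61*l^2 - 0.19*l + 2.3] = 7.14*l^2 - 7.22*l - 0.19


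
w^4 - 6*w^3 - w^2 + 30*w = w*(w - 5)*(w - 3)*(w + 2)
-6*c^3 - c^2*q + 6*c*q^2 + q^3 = (-c + q)*(c + q)*(6*c + q)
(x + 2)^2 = x^2 + 4*x + 4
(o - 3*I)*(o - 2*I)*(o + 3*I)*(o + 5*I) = o^4 + 3*I*o^3 + 19*o^2 + 27*I*o + 90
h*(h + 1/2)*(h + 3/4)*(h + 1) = h^4 + 9*h^3/4 + 13*h^2/8 + 3*h/8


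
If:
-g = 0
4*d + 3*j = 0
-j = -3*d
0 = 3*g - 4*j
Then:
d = 0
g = 0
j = 0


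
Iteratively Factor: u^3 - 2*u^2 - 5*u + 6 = (u - 1)*(u^2 - u - 6) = (u - 1)*(u + 2)*(u - 3)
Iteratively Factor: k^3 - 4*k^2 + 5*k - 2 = (k - 1)*(k^2 - 3*k + 2) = (k - 2)*(k - 1)*(k - 1)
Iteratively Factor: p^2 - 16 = (p + 4)*(p - 4)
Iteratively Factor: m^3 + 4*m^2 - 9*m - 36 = (m + 3)*(m^2 + m - 12) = (m + 3)*(m + 4)*(m - 3)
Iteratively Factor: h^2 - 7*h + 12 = (h - 4)*(h - 3)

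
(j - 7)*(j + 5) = j^2 - 2*j - 35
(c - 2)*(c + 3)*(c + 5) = c^3 + 6*c^2 - c - 30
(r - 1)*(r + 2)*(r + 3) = r^3 + 4*r^2 + r - 6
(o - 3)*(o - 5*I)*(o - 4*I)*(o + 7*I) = o^4 - 3*o^3 - 2*I*o^3 + 43*o^2 + 6*I*o^2 - 129*o - 140*I*o + 420*I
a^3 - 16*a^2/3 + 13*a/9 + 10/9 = (a - 5)*(a - 2/3)*(a + 1/3)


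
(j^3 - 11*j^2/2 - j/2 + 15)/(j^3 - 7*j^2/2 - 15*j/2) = (j - 2)/j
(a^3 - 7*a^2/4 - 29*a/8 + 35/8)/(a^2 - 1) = (8*a^2 - 6*a - 35)/(8*(a + 1))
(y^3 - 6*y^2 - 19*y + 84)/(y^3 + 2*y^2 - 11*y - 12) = (y - 7)/(y + 1)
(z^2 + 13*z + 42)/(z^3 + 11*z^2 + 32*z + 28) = (z + 6)/(z^2 + 4*z + 4)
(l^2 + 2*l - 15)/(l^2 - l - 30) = (l - 3)/(l - 6)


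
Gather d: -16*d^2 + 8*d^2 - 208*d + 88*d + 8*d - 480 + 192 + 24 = -8*d^2 - 112*d - 264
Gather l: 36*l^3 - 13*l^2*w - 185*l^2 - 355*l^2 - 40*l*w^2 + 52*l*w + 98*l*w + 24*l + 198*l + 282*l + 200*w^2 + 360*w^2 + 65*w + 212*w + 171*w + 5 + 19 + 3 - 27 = 36*l^3 + l^2*(-13*w - 540) + l*(-40*w^2 + 150*w + 504) + 560*w^2 + 448*w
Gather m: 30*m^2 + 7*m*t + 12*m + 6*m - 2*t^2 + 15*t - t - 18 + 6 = 30*m^2 + m*(7*t + 18) - 2*t^2 + 14*t - 12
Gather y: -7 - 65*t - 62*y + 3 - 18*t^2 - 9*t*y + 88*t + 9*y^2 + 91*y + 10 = -18*t^2 + 23*t + 9*y^2 + y*(29 - 9*t) + 6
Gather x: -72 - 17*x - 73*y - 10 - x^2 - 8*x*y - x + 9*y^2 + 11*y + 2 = -x^2 + x*(-8*y - 18) + 9*y^2 - 62*y - 80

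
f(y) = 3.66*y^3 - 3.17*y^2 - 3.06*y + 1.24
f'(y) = 10.98*y^2 - 6.34*y - 3.06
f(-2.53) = -70.58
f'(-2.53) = 83.26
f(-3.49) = -182.27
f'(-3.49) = 152.80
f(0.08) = 0.98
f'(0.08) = -3.50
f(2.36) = 24.47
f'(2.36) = 43.13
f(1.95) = 10.36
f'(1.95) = 26.33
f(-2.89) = -104.74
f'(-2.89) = 106.97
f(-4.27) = -328.44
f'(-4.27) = 224.21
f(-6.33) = -1034.72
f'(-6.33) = 477.03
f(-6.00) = -885.08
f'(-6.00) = 430.26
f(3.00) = 62.35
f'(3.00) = 76.74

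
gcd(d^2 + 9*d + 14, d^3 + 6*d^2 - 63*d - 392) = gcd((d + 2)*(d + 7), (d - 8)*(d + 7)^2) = d + 7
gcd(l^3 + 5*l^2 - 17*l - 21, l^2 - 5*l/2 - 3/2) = l - 3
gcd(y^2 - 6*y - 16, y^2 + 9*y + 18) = 1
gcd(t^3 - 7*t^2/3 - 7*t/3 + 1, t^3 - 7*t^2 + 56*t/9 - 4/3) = t - 1/3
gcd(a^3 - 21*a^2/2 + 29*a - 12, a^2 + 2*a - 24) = a - 4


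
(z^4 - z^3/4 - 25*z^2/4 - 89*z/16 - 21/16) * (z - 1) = z^5 - 5*z^4/4 - 6*z^3 + 11*z^2/16 + 17*z/4 + 21/16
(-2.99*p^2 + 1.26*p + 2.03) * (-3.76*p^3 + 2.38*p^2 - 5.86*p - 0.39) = 11.2424*p^5 - 11.8538*p^4 + 12.8874*p^3 - 1.3861*p^2 - 12.3872*p - 0.7917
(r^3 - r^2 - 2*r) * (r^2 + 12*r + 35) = r^5 + 11*r^4 + 21*r^3 - 59*r^2 - 70*r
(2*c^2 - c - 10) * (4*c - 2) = 8*c^3 - 8*c^2 - 38*c + 20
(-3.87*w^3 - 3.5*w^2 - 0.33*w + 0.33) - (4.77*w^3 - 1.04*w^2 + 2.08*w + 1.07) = -8.64*w^3 - 2.46*w^2 - 2.41*w - 0.74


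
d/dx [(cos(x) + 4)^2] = -2*(cos(x) + 4)*sin(x)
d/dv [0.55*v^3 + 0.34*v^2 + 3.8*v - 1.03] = 1.65*v^2 + 0.68*v + 3.8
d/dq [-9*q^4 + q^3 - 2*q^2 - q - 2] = -36*q^3 + 3*q^2 - 4*q - 1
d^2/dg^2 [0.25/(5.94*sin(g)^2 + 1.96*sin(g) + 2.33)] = (-35.2836*sin(g)^4 - 8.7318*sin(g)^3 + 65.8052*sin(g)^2 + 18.6053*sin(g) - 4.9993)/(5.94*sin(g)^2 + 1.96*sin(g) + 2.33)^3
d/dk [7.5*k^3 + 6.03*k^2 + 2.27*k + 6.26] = 22.5*k^2 + 12.06*k + 2.27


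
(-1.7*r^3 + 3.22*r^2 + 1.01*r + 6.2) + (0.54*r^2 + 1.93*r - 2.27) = -1.7*r^3 + 3.76*r^2 + 2.94*r + 3.93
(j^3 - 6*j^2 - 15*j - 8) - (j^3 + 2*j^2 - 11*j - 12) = -8*j^2 - 4*j + 4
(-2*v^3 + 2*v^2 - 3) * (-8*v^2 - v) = 16*v^5 - 14*v^4 - 2*v^3 + 24*v^2 + 3*v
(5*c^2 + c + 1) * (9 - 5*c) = -25*c^3 + 40*c^2 + 4*c + 9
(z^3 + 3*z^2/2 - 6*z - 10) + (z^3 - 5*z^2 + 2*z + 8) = 2*z^3 - 7*z^2/2 - 4*z - 2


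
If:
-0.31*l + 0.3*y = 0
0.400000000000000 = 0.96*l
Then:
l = 0.42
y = 0.43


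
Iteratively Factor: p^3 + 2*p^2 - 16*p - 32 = (p + 2)*(p^2 - 16) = (p + 2)*(p + 4)*(p - 4)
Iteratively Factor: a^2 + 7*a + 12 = (a + 4)*(a + 3)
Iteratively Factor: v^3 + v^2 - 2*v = (v - 1)*(v^2 + 2*v) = v*(v - 1)*(v + 2)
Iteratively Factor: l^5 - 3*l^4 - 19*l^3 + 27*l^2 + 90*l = (l + 3)*(l^4 - 6*l^3 - l^2 + 30*l) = (l + 2)*(l + 3)*(l^3 - 8*l^2 + 15*l) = (l - 5)*(l + 2)*(l + 3)*(l^2 - 3*l) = l*(l - 5)*(l + 2)*(l + 3)*(l - 3)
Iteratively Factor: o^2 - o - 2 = (o - 2)*(o + 1)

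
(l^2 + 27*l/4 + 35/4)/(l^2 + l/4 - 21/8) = 2*(l + 5)/(2*l - 3)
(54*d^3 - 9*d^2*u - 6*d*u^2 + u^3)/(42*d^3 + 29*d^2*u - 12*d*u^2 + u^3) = (-9*d^2 + u^2)/(-7*d^2 - 6*d*u + u^2)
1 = 1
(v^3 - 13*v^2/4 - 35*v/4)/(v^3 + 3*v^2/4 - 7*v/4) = (v - 5)/(v - 1)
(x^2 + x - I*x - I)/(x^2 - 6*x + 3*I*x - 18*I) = (x^2 + x*(1 - I) - I)/(x^2 + 3*x*(-2 + I) - 18*I)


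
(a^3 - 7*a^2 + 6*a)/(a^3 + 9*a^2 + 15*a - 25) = a*(a - 6)/(a^2 + 10*a + 25)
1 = 1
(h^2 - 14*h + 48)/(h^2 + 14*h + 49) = (h^2 - 14*h + 48)/(h^2 + 14*h + 49)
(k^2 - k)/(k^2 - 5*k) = (k - 1)/(k - 5)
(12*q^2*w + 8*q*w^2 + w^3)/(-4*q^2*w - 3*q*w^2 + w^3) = (-12*q^2 - 8*q*w - w^2)/(4*q^2 + 3*q*w - w^2)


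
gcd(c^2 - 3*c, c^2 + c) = c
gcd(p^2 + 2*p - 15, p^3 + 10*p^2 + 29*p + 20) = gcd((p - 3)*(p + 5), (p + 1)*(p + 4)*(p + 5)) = p + 5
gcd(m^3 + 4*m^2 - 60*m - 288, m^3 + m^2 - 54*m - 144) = m^2 - 2*m - 48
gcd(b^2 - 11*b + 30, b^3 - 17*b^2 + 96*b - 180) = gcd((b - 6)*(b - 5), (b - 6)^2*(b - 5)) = b^2 - 11*b + 30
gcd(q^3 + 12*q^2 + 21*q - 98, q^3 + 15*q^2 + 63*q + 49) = q^2 + 14*q + 49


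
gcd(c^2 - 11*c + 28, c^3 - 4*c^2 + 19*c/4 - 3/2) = 1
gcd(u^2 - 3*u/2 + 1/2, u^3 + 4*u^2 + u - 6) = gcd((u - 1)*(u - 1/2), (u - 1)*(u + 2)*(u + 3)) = u - 1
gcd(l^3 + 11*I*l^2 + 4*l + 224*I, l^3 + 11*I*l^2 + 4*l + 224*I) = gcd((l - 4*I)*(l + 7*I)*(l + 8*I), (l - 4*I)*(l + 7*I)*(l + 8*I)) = l^3 + 11*I*l^2 + 4*l + 224*I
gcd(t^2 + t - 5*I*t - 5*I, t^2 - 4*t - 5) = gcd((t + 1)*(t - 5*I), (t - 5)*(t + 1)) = t + 1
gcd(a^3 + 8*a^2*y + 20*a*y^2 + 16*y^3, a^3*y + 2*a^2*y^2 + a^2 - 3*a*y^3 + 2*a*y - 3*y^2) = 1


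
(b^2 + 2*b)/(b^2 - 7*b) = (b + 2)/(b - 7)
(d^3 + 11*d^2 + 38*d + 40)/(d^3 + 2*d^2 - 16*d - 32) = (d + 5)/(d - 4)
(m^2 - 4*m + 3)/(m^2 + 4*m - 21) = (m - 1)/(m + 7)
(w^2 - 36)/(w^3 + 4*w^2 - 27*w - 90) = (w - 6)/(w^2 - 2*w - 15)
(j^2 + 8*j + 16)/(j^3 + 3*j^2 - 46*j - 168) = (j + 4)/(j^2 - j - 42)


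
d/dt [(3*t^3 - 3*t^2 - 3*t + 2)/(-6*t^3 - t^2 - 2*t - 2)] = (-21*t^4 - 48*t^3 + 21*t^2 + 16*t + 10)/(36*t^6 + 12*t^5 + 25*t^4 + 28*t^3 + 8*t^2 + 8*t + 4)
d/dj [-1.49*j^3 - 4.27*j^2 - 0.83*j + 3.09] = -4.47*j^2 - 8.54*j - 0.83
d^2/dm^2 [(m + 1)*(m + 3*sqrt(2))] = 2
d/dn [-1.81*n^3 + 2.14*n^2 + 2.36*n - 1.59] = -5.43*n^2 + 4.28*n + 2.36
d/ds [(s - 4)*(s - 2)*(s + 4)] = 3*s^2 - 4*s - 16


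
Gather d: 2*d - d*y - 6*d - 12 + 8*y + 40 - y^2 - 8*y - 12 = d*(-y - 4) - y^2 + 16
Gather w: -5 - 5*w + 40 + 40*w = 35*w + 35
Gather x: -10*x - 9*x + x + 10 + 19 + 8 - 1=36 - 18*x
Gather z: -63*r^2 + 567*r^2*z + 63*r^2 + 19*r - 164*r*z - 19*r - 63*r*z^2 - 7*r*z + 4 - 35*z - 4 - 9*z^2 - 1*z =z^2*(-63*r - 9) + z*(567*r^2 - 171*r - 36)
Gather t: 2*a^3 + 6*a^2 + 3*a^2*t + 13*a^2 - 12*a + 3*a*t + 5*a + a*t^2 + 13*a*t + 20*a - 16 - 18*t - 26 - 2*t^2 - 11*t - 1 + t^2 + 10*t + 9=2*a^3 + 19*a^2 + 13*a + t^2*(a - 1) + t*(3*a^2 + 16*a - 19) - 34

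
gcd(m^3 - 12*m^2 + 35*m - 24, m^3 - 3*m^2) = m - 3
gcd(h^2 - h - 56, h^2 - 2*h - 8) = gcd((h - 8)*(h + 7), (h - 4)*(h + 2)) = 1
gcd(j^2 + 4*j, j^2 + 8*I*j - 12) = 1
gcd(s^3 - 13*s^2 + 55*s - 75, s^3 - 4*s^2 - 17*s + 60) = s^2 - 8*s + 15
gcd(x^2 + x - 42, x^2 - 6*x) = x - 6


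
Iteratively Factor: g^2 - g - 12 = (g + 3)*(g - 4)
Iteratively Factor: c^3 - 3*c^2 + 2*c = (c - 2)*(c^2 - c) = (c - 2)*(c - 1)*(c)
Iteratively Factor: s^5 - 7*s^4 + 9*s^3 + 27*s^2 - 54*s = (s)*(s^4 - 7*s^3 + 9*s^2 + 27*s - 54) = s*(s - 3)*(s^3 - 4*s^2 - 3*s + 18) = s*(s - 3)^2*(s^2 - s - 6) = s*(s - 3)^3*(s + 2)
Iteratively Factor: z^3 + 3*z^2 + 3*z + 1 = (z + 1)*(z^2 + 2*z + 1) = (z + 1)^2*(z + 1)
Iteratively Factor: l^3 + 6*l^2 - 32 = (l - 2)*(l^2 + 8*l + 16) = (l - 2)*(l + 4)*(l + 4)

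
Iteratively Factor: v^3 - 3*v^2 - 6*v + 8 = (v + 2)*(v^2 - 5*v + 4) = (v - 1)*(v + 2)*(v - 4)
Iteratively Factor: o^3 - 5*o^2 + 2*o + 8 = (o - 2)*(o^2 - 3*o - 4) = (o - 2)*(o + 1)*(o - 4)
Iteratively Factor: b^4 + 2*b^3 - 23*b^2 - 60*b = (b + 3)*(b^3 - b^2 - 20*b) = b*(b + 3)*(b^2 - b - 20) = b*(b + 3)*(b + 4)*(b - 5)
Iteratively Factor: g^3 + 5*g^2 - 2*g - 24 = (g - 2)*(g^2 + 7*g + 12) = (g - 2)*(g + 4)*(g + 3)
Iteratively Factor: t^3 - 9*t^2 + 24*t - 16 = (t - 1)*(t^2 - 8*t + 16) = (t - 4)*(t - 1)*(t - 4)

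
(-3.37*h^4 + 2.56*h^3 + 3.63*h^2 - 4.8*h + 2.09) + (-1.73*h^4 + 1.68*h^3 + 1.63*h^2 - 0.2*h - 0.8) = -5.1*h^4 + 4.24*h^3 + 5.26*h^2 - 5.0*h + 1.29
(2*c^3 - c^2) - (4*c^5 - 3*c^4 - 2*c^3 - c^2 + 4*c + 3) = -4*c^5 + 3*c^4 + 4*c^3 - 4*c - 3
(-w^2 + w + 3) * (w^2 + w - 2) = -w^4 + 6*w^2 + w - 6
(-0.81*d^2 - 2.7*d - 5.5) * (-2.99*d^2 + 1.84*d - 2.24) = 2.4219*d^4 + 6.5826*d^3 + 13.2914*d^2 - 4.072*d + 12.32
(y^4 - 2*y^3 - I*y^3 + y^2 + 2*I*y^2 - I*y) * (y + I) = y^5 - 2*y^4 + 2*y^3 - 2*y^2 + y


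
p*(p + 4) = p^2 + 4*p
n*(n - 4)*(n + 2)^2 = n^4 - 12*n^2 - 16*n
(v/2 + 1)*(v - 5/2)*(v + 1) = v^3/2 + v^2/4 - 11*v/4 - 5/2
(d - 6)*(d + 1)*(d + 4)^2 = d^4 + 3*d^3 - 30*d^2 - 128*d - 96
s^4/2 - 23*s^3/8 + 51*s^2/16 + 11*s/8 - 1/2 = (s/2 + 1/4)*(s - 4)*(s - 2)*(s - 1/4)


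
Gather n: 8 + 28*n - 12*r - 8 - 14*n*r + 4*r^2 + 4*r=n*(28 - 14*r) + 4*r^2 - 8*r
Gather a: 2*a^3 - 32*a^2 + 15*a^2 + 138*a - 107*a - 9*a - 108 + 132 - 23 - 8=2*a^3 - 17*a^2 + 22*a - 7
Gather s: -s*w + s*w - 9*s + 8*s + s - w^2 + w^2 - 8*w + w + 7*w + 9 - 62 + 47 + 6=0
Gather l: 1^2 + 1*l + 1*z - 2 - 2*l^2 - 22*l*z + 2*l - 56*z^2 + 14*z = -2*l^2 + l*(3 - 22*z) - 56*z^2 + 15*z - 1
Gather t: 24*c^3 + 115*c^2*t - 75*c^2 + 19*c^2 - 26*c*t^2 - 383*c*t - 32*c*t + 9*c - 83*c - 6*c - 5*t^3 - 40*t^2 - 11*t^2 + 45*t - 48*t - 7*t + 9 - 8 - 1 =24*c^3 - 56*c^2 - 80*c - 5*t^3 + t^2*(-26*c - 51) + t*(115*c^2 - 415*c - 10)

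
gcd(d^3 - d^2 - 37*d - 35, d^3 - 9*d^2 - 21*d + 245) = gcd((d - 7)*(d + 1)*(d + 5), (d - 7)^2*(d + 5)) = d^2 - 2*d - 35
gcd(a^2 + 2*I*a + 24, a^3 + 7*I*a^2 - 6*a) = a + 6*I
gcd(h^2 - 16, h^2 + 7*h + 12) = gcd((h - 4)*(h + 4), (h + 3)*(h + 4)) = h + 4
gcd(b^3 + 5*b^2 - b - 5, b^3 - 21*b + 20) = b^2 + 4*b - 5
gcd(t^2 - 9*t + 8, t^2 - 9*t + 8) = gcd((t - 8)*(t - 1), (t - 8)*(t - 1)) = t^2 - 9*t + 8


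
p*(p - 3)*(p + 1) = p^3 - 2*p^2 - 3*p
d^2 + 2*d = d*(d + 2)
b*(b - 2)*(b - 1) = b^3 - 3*b^2 + 2*b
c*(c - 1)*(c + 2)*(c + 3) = c^4 + 4*c^3 + c^2 - 6*c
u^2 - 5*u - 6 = (u - 6)*(u + 1)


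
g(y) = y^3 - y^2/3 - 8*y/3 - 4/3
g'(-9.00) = 246.33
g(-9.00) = -733.33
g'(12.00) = 421.33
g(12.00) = 1646.67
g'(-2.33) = 15.17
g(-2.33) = -9.58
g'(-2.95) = 25.41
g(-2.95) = -22.04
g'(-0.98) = 0.87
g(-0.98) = 0.02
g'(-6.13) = 114.15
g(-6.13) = -227.86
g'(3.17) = 25.37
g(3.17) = 18.72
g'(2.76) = 18.35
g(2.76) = 9.79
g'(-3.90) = 45.56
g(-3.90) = -55.32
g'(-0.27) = -2.27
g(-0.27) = -0.66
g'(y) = 3*y^2 - 2*y/3 - 8/3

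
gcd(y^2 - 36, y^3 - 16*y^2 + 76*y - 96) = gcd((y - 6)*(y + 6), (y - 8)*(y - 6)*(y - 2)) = y - 6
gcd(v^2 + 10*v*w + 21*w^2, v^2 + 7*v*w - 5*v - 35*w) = v + 7*w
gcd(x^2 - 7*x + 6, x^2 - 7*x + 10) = 1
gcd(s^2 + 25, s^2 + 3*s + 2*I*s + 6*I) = 1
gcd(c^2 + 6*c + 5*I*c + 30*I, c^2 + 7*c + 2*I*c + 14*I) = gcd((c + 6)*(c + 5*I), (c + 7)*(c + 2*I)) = 1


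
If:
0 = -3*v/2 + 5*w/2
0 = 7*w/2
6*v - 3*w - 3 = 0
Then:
No Solution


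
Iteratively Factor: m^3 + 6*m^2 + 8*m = (m)*(m^2 + 6*m + 8) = m*(m + 2)*(m + 4)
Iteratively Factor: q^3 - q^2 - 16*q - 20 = (q + 2)*(q^2 - 3*q - 10) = (q - 5)*(q + 2)*(q + 2)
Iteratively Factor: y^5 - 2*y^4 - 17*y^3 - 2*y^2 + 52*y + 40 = (y + 1)*(y^4 - 3*y^3 - 14*y^2 + 12*y + 40) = (y - 2)*(y + 1)*(y^3 - y^2 - 16*y - 20) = (y - 2)*(y + 1)*(y + 2)*(y^2 - 3*y - 10) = (y - 2)*(y + 1)*(y + 2)^2*(y - 5)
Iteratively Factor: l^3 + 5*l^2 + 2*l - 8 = (l - 1)*(l^2 + 6*l + 8) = (l - 1)*(l + 2)*(l + 4)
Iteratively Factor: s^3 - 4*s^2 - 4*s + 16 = (s - 4)*(s^2 - 4) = (s - 4)*(s - 2)*(s + 2)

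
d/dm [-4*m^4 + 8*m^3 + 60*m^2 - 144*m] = -16*m^3 + 24*m^2 + 120*m - 144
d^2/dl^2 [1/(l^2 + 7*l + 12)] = 2*(-l^2 - 7*l + (2*l + 7)^2 - 12)/(l^2 + 7*l + 12)^3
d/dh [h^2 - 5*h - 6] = 2*h - 5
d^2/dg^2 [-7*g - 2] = 0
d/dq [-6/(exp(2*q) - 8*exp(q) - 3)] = 12*(exp(q) - 4)*exp(q)/(-exp(2*q) + 8*exp(q) + 3)^2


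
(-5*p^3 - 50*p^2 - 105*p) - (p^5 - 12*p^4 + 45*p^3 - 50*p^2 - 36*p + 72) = -p^5 + 12*p^4 - 50*p^3 - 69*p - 72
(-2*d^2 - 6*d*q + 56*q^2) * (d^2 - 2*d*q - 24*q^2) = -2*d^4 - 2*d^3*q + 116*d^2*q^2 + 32*d*q^3 - 1344*q^4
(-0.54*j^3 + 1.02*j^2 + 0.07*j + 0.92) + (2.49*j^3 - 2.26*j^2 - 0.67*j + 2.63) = 1.95*j^3 - 1.24*j^2 - 0.6*j + 3.55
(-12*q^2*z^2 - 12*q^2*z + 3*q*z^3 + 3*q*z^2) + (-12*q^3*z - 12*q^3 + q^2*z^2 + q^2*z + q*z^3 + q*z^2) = -12*q^3*z - 12*q^3 - 11*q^2*z^2 - 11*q^2*z + 4*q*z^3 + 4*q*z^2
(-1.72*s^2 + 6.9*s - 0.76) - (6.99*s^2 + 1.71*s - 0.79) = -8.71*s^2 + 5.19*s + 0.03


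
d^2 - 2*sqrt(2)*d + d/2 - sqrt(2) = (d + 1/2)*(d - 2*sqrt(2))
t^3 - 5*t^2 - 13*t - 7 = (t - 7)*(t + 1)^2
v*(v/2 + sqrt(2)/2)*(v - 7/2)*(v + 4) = v^4/2 + v^3/4 + sqrt(2)*v^3/2 - 7*v^2 + sqrt(2)*v^2/4 - 7*sqrt(2)*v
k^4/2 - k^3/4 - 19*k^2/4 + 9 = (k/2 + 1)*(k - 3)*(k - 3/2)*(k + 2)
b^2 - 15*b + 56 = (b - 8)*(b - 7)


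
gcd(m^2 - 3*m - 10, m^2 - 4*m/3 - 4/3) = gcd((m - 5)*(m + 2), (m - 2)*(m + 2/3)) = 1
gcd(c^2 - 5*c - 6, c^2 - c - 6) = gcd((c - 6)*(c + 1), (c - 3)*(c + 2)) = 1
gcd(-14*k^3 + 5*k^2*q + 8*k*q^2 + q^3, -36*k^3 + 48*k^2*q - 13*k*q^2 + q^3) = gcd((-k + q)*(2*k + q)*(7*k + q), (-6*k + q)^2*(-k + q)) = -k + q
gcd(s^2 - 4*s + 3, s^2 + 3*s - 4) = s - 1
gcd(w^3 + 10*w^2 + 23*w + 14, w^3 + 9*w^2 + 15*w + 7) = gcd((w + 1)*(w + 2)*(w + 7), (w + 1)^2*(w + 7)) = w^2 + 8*w + 7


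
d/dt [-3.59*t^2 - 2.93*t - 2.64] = -7.18*t - 2.93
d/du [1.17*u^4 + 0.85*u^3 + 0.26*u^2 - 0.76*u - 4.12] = 4.68*u^3 + 2.55*u^2 + 0.52*u - 0.76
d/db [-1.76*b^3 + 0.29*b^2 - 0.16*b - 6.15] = -5.28*b^2 + 0.58*b - 0.16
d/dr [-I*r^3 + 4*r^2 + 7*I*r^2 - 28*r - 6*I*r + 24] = -3*I*r^2 + r*(8 + 14*I) - 28 - 6*I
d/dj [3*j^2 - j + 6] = 6*j - 1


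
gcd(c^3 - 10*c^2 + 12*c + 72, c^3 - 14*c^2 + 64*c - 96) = c - 6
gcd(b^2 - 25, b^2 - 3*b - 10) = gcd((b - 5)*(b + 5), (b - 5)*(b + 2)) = b - 5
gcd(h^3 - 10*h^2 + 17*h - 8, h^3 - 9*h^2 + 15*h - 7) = h^2 - 2*h + 1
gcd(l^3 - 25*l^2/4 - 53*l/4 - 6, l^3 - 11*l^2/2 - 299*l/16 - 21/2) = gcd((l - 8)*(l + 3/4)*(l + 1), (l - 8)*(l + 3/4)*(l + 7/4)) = l^2 - 29*l/4 - 6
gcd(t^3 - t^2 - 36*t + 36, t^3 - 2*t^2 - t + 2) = t - 1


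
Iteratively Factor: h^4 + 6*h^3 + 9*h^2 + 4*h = (h + 1)*(h^3 + 5*h^2 + 4*h) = (h + 1)*(h + 4)*(h^2 + h) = (h + 1)^2*(h + 4)*(h)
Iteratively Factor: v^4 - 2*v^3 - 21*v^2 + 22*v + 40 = (v - 5)*(v^3 + 3*v^2 - 6*v - 8) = (v - 5)*(v - 2)*(v^2 + 5*v + 4) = (v - 5)*(v - 2)*(v + 1)*(v + 4)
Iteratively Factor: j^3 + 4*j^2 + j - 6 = (j + 3)*(j^2 + j - 2) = (j - 1)*(j + 3)*(j + 2)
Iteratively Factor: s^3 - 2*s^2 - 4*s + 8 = (s - 2)*(s^2 - 4) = (s - 2)*(s + 2)*(s - 2)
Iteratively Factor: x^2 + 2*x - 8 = (x - 2)*(x + 4)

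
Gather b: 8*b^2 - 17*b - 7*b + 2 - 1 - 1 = 8*b^2 - 24*b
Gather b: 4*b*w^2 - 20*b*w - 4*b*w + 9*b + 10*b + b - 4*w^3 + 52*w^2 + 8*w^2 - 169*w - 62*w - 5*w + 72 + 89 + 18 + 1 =b*(4*w^2 - 24*w + 20) - 4*w^3 + 60*w^2 - 236*w + 180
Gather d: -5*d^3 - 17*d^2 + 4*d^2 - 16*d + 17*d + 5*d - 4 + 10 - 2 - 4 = -5*d^3 - 13*d^2 + 6*d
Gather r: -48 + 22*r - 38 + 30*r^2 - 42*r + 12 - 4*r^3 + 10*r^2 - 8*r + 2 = -4*r^3 + 40*r^2 - 28*r - 72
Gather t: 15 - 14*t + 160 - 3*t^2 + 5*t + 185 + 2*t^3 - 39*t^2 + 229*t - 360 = 2*t^3 - 42*t^2 + 220*t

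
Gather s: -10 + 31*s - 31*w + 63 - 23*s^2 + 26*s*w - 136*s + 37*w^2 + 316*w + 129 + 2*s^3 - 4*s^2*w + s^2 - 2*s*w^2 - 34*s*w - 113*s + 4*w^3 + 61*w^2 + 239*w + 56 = 2*s^3 + s^2*(-4*w - 22) + s*(-2*w^2 - 8*w - 218) + 4*w^3 + 98*w^2 + 524*w + 238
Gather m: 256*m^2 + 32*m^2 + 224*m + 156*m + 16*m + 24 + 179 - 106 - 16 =288*m^2 + 396*m + 81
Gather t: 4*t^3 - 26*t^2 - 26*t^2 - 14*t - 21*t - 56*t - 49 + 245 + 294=4*t^3 - 52*t^2 - 91*t + 490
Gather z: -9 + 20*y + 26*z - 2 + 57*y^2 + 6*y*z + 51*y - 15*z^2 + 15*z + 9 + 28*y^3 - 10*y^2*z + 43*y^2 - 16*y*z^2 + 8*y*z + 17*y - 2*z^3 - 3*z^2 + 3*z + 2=28*y^3 + 100*y^2 + 88*y - 2*z^3 + z^2*(-16*y - 18) + z*(-10*y^2 + 14*y + 44)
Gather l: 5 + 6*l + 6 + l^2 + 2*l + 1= l^2 + 8*l + 12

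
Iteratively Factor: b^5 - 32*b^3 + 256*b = (b - 4)*(b^4 + 4*b^3 - 16*b^2 - 64*b) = b*(b - 4)*(b^3 + 4*b^2 - 16*b - 64) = b*(b - 4)*(b + 4)*(b^2 - 16) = b*(b - 4)^2*(b + 4)*(b + 4)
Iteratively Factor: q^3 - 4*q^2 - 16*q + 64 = (q + 4)*(q^2 - 8*q + 16) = (q - 4)*(q + 4)*(q - 4)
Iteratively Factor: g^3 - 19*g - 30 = (g + 3)*(g^2 - 3*g - 10) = (g - 5)*(g + 3)*(g + 2)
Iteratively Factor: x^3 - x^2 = (x)*(x^2 - x) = x*(x - 1)*(x)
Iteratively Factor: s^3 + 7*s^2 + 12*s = (s + 3)*(s^2 + 4*s) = s*(s + 3)*(s + 4)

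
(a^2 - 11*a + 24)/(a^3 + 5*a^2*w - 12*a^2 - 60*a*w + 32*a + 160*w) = (a - 3)/(a^2 + 5*a*w - 4*a - 20*w)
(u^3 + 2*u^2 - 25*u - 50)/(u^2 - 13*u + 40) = (u^2 + 7*u + 10)/(u - 8)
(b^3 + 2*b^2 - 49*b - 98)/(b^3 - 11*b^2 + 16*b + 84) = (b + 7)/(b - 6)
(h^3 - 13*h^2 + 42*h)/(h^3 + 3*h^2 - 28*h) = (h^2 - 13*h + 42)/(h^2 + 3*h - 28)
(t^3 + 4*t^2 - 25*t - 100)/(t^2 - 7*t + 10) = (t^2 + 9*t + 20)/(t - 2)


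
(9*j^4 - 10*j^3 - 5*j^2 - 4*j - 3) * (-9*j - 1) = -81*j^5 + 81*j^4 + 55*j^3 + 41*j^2 + 31*j + 3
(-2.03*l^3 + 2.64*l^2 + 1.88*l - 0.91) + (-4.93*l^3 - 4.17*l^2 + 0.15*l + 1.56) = -6.96*l^3 - 1.53*l^2 + 2.03*l + 0.65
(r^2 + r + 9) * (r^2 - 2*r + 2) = r^4 - r^3 + 9*r^2 - 16*r + 18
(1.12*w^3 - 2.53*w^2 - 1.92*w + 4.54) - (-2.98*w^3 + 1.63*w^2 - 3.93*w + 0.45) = 4.1*w^3 - 4.16*w^2 + 2.01*w + 4.09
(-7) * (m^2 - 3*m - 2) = -7*m^2 + 21*m + 14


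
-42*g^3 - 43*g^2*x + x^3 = (-7*g + x)*(g + x)*(6*g + x)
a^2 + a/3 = a*(a + 1/3)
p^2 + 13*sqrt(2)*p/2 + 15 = (p + 3*sqrt(2)/2)*(p + 5*sqrt(2))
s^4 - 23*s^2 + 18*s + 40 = (s - 4)*(s - 2)*(s + 1)*(s + 5)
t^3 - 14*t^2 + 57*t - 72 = (t - 8)*(t - 3)^2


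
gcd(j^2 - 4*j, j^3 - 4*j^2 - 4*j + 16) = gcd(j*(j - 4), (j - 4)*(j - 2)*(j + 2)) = j - 4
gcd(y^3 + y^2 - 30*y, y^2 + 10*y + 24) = y + 6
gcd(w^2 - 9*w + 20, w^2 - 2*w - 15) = w - 5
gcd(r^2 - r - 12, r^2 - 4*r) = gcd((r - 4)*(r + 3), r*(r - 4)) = r - 4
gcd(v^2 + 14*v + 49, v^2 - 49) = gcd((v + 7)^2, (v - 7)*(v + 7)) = v + 7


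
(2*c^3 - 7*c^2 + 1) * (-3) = -6*c^3 + 21*c^2 - 3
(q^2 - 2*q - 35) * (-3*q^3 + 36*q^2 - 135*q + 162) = -3*q^5 + 42*q^4 - 102*q^3 - 828*q^2 + 4401*q - 5670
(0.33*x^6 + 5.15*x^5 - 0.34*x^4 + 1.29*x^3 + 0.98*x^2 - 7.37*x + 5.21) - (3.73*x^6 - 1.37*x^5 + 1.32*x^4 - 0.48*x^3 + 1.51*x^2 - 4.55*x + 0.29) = -3.4*x^6 + 6.52*x^5 - 1.66*x^4 + 1.77*x^3 - 0.53*x^2 - 2.82*x + 4.92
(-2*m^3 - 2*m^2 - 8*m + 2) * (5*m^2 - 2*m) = -10*m^5 - 6*m^4 - 36*m^3 + 26*m^2 - 4*m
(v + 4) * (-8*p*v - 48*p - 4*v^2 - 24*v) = -8*p*v^2 - 80*p*v - 192*p - 4*v^3 - 40*v^2 - 96*v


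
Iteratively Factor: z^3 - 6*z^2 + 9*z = (z)*(z^2 - 6*z + 9) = z*(z - 3)*(z - 3)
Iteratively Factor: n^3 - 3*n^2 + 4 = (n + 1)*(n^2 - 4*n + 4) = (n - 2)*(n + 1)*(n - 2)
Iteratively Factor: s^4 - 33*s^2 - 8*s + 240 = (s - 5)*(s^3 + 5*s^2 - 8*s - 48) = (s - 5)*(s - 3)*(s^2 + 8*s + 16) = (s - 5)*(s - 3)*(s + 4)*(s + 4)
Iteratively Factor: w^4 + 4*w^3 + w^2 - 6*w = (w)*(w^3 + 4*w^2 + w - 6) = w*(w + 3)*(w^2 + w - 2) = w*(w - 1)*(w + 3)*(w + 2)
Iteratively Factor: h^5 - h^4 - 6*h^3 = (h - 3)*(h^4 + 2*h^3) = h*(h - 3)*(h^3 + 2*h^2) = h^2*(h - 3)*(h^2 + 2*h) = h^2*(h - 3)*(h + 2)*(h)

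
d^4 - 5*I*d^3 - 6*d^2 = d^2*(d - 3*I)*(d - 2*I)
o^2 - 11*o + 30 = (o - 6)*(o - 5)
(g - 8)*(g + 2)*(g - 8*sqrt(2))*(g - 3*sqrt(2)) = g^4 - 11*sqrt(2)*g^3 - 6*g^3 + 32*g^2 + 66*sqrt(2)*g^2 - 288*g + 176*sqrt(2)*g - 768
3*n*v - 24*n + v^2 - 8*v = (3*n + v)*(v - 8)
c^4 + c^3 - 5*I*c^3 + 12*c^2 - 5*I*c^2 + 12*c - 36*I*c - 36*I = (c + 1)*(c - 6*I)*(c - 2*I)*(c + 3*I)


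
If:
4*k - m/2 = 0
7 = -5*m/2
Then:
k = -7/20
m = -14/5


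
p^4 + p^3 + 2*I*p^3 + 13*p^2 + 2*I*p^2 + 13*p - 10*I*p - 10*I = (p + 1)*(p - 2*I)*(p - I)*(p + 5*I)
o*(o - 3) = o^2 - 3*o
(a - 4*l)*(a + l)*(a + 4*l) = a^3 + a^2*l - 16*a*l^2 - 16*l^3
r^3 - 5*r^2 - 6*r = r*(r - 6)*(r + 1)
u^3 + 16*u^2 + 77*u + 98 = (u + 2)*(u + 7)^2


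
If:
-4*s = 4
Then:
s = -1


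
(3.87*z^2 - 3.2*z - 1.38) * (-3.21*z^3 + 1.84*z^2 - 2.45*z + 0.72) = -12.4227*z^5 + 17.3928*z^4 - 10.9397*z^3 + 8.0872*z^2 + 1.077*z - 0.9936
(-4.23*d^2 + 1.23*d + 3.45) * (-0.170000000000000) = 0.7191*d^2 - 0.2091*d - 0.5865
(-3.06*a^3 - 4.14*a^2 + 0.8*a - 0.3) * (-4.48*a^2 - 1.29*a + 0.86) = 13.7088*a^5 + 22.4946*a^4 - 0.875000000000001*a^3 - 3.2484*a^2 + 1.075*a - 0.258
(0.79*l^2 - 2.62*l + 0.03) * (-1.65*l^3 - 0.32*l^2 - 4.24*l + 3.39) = -1.3035*l^5 + 4.0702*l^4 - 2.5607*l^3 + 13.7773*l^2 - 9.009*l + 0.1017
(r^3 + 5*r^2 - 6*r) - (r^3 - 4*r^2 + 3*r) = 9*r^2 - 9*r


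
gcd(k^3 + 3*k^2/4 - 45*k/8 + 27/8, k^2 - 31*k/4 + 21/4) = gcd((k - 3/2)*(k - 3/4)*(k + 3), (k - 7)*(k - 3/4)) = k - 3/4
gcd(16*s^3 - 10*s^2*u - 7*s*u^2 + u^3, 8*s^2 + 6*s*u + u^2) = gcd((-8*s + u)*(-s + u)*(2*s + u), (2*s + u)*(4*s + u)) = 2*s + u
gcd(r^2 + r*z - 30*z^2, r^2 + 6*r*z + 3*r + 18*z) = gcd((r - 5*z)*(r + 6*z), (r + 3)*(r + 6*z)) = r + 6*z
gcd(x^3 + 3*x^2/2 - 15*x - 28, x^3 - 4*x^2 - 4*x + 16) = x^2 - 2*x - 8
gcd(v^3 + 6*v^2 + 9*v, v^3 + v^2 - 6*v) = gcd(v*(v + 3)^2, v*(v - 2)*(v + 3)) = v^2 + 3*v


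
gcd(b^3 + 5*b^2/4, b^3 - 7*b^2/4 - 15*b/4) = b^2 + 5*b/4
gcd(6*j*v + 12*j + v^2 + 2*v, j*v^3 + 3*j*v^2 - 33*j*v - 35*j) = 1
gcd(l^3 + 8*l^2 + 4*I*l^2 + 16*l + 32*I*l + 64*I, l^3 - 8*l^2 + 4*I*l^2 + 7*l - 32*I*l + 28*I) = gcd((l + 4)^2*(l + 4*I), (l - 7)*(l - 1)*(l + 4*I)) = l + 4*I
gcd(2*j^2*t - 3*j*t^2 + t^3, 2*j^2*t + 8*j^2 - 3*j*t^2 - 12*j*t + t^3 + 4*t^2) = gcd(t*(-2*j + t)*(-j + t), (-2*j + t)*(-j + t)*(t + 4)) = 2*j^2 - 3*j*t + t^2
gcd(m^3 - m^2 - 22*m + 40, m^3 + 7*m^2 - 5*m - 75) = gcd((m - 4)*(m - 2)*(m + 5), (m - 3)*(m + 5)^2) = m + 5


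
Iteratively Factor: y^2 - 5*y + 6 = (y - 2)*(y - 3)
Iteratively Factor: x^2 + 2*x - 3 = (x - 1)*(x + 3)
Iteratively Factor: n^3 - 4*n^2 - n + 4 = (n - 4)*(n^2 - 1) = (n - 4)*(n + 1)*(n - 1)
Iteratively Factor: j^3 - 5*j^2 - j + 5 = (j - 5)*(j^2 - 1) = (j - 5)*(j - 1)*(j + 1)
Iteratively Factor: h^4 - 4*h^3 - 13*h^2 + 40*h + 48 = (h - 4)*(h^3 - 13*h - 12) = (h - 4)^2*(h^2 + 4*h + 3) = (h - 4)^2*(h + 3)*(h + 1)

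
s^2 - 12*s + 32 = (s - 8)*(s - 4)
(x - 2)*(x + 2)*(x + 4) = x^3 + 4*x^2 - 4*x - 16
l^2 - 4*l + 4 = (l - 2)^2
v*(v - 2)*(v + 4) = v^3 + 2*v^2 - 8*v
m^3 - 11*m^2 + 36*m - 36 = (m - 6)*(m - 3)*(m - 2)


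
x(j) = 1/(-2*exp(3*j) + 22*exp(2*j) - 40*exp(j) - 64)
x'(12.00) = 0.00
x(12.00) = 0.00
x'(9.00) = 0.00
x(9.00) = 0.00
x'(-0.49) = 0.00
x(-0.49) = -0.01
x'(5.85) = 0.00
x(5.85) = -0.00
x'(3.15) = 0.00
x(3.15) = -0.00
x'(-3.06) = 0.00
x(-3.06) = -0.02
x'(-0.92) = 0.00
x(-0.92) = -0.01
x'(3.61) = 0.00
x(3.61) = -0.00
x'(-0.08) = 0.00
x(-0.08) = -0.01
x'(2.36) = 0.02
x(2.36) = -0.00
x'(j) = (6*exp(3*j) - 44*exp(2*j) + 40*exp(j))/(-2*exp(3*j) + 22*exp(2*j) - 40*exp(j) - 64)^2 = (3*exp(2*j) - 22*exp(j) + 20)*exp(j)/(2*(exp(3*j) - 11*exp(2*j) + 20*exp(j) + 32)^2)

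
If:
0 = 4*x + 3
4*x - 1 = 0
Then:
No Solution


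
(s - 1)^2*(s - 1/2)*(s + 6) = s^4 + 7*s^3/2 - 13*s^2 + 23*s/2 - 3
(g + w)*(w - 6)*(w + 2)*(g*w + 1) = g^2*w^3 - 4*g^2*w^2 - 12*g^2*w + g*w^4 - 4*g*w^3 - 11*g*w^2 - 4*g*w - 12*g + w^3 - 4*w^2 - 12*w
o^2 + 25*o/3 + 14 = (o + 7/3)*(o + 6)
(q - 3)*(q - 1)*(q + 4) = q^3 - 13*q + 12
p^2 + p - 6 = (p - 2)*(p + 3)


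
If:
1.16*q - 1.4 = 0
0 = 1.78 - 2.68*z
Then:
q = 1.21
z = 0.66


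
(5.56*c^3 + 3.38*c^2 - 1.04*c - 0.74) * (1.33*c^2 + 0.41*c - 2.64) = 7.3948*c^5 + 6.775*c^4 - 14.6758*c^3 - 10.3338*c^2 + 2.4422*c + 1.9536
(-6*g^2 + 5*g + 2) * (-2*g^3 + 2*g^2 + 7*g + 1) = 12*g^5 - 22*g^4 - 36*g^3 + 33*g^2 + 19*g + 2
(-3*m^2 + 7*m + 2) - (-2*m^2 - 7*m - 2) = -m^2 + 14*m + 4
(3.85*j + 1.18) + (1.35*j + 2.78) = 5.2*j + 3.96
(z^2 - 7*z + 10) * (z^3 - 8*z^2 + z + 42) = z^5 - 15*z^4 + 67*z^3 - 45*z^2 - 284*z + 420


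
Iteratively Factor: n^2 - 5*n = (n)*(n - 5)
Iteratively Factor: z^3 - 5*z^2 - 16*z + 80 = (z - 4)*(z^2 - z - 20) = (z - 5)*(z - 4)*(z + 4)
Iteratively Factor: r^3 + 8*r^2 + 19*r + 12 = (r + 4)*(r^2 + 4*r + 3) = (r + 3)*(r + 4)*(r + 1)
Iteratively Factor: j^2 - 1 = (j - 1)*(j + 1)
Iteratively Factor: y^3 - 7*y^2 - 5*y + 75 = (y - 5)*(y^2 - 2*y - 15) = (y - 5)^2*(y + 3)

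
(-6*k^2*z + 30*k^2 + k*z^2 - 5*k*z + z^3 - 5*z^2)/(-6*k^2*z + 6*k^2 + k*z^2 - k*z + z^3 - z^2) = (z - 5)/(z - 1)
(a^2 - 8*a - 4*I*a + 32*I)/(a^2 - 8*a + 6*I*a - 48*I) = (a - 4*I)/(a + 6*I)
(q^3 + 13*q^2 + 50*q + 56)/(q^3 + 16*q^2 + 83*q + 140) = (q + 2)/(q + 5)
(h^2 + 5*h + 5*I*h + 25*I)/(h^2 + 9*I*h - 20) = (h + 5)/(h + 4*I)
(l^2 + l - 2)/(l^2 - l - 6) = (l - 1)/(l - 3)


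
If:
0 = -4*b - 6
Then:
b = -3/2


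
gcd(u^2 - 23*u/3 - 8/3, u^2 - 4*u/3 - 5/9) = u + 1/3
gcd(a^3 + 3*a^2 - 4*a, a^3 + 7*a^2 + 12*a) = a^2 + 4*a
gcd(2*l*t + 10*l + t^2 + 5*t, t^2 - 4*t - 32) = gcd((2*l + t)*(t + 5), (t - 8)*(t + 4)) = 1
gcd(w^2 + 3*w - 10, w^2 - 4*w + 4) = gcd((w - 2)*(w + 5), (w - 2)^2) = w - 2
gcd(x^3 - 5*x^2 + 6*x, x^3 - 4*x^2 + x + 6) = x^2 - 5*x + 6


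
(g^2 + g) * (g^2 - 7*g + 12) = g^4 - 6*g^3 + 5*g^2 + 12*g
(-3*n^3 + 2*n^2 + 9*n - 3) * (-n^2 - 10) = 3*n^5 - 2*n^4 + 21*n^3 - 17*n^2 - 90*n + 30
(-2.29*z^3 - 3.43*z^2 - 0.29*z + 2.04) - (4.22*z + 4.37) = -2.29*z^3 - 3.43*z^2 - 4.51*z - 2.33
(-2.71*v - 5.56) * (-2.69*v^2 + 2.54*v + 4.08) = 7.2899*v^3 + 8.073*v^2 - 25.1792*v - 22.6848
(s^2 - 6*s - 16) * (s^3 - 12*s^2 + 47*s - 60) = s^5 - 18*s^4 + 103*s^3 - 150*s^2 - 392*s + 960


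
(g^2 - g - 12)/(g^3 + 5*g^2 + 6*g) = (g - 4)/(g*(g + 2))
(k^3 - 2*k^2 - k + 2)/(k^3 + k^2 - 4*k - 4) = (k - 1)/(k + 2)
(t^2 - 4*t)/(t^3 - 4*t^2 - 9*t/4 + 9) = 4*t/(4*t^2 - 9)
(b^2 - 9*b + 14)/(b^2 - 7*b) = (b - 2)/b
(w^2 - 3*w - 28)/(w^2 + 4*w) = (w - 7)/w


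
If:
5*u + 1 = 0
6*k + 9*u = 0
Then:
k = 3/10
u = -1/5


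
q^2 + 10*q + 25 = (q + 5)^2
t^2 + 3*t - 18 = (t - 3)*(t + 6)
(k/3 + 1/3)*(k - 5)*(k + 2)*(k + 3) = k^4/3 + k^3/3 - 19*k^2/3 - 49*k/3 - 10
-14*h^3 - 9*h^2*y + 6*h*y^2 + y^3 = (-2*h + y)*(h + y)*(7*h + y)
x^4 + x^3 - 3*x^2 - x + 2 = (x - 1)^2*(x + 1)*(x + 2)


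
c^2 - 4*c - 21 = (c - 7)*(c + 3)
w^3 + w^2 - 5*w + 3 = (w - 1)^2*(w + 3)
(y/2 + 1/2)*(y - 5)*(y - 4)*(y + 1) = y^4/2 - 7*y^3/2 + 3*y^2/2 + 31*y/2 + 10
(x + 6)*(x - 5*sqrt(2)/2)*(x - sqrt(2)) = x^3 - 7*sqrt(2)*x^2/2 + 6*x^2 - 21*sqrt(2)*x + 5*x + 30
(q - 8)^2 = q^2 - 16*q + 64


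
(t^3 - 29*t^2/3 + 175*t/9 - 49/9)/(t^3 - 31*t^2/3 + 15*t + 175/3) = (9*t^2 - 24*t + 7)/(3*(3*t^2 - 10*t - 25))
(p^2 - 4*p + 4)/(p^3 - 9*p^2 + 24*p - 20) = 1/(p - 5)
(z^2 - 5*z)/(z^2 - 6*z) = (z - 5)/(z - 6)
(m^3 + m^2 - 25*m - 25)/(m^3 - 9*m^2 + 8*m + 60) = (m^2 + 6*m + 5)/(m^2 - 4*m - 12)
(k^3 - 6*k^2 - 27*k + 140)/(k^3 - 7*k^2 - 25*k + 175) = (k - 4)/(k - 5)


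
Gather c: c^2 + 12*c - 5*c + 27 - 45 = c^2 + 7*c - 18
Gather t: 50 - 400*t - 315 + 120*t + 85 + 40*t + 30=-240*t - 150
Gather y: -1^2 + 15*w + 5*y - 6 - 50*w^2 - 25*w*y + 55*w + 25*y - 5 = -50*w^2 + 70*w + y*(30 - 25*w) - 12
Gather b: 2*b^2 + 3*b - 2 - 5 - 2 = 2*b^2 + 3*b - 9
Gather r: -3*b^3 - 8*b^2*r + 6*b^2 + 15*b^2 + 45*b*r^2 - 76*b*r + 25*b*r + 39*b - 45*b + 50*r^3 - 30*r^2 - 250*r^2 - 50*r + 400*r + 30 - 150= -3*b^3 + 21*b^2 - 6*b + 50*r^3 + r^2*(45*b - 280) + r*(-8*b^2 - 51*b + 350) - 120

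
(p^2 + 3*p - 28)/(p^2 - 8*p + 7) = (p^2 + 3*p - 28)/(p^2 - 8*p + 7)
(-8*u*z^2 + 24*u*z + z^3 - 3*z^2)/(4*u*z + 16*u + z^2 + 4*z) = z*(-8*u*z + 24*u + z^2 - 3*z)/(4*u*z + 16*u + z^2 + 4*z)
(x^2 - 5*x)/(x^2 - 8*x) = (x - 5)/(x - 8)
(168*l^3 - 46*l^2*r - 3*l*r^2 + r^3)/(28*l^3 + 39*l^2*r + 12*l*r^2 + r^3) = (24*l^2 - 10*l*r + r^2)/(4*l^2 + 5*l*r + r^2)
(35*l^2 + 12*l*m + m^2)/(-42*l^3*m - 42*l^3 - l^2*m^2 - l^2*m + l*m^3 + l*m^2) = (-35*l^2 - 12*l*m - m^2)/(l*(42*l^2*m + 42*l^2 + l*m^2 + l*m - m^3 - m^2))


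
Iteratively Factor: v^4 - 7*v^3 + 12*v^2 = (v)*(v^3 - 7*v^2 + 12*v) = v*(v - 4)*(v^2 - 3*v) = v*(v - 4)*(v - 3)*(v)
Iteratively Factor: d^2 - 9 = (d - 3)*(d + 3)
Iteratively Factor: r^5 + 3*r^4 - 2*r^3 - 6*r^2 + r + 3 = (r - 1)*(r^4 + 4*r^3 + 2*r^2 - 4*r - 3) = (r - 1)^2*(r^3 + 5*r^2 + 7*r + 3) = (r - 1)^2*(r + 1)*(r^2 + 4*r + 3) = (r - 1)^2*(r + 1)^2*(r + 3)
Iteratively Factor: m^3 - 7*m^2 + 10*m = (m - 5)*(m^2 - 2*m) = (m - 5)*(m - 2)*(m)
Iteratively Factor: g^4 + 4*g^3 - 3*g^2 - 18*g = (g - 2)*(g^3 + 6*g^2 + 9*g) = g*(g - 2)*(g^2 + 6*g + 9) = g*(g - 2)*(g + 3)*(g + 3)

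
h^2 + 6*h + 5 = (h + 1)*(h + 5)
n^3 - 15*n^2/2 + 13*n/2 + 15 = (n - 6)*(n - 5/2)*(n + 1)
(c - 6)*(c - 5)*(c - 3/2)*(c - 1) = c^4 - 27*c^3/2 + 59*c^2 - 183*c/2 + 45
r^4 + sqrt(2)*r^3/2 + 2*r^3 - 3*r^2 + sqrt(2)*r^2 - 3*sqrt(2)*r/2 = r*(r - 1)*(r + 3)*(r + sqrt(2)/2)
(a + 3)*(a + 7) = a^2 + 10*a + 21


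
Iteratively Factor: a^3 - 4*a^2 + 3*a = (a - 3)*(a^2 - a) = a*(a - 3)*(a - 1)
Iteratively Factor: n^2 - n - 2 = (n + 1)*(n - 2)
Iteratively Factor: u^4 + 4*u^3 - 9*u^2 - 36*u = (u - 3)*(u^3 + 7*u^2 + 12*u) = (u - 3)*(u + 4)*(u^2 + 3*u) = (u - 3)*(u + 3)*(u + 4)*(u)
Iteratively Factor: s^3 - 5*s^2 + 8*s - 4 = (s - 2)*(s^2 - 3*s + 2) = (s - 2)^2*(s - 1)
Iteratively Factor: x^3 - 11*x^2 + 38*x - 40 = (x - 4)*(x^2 - 7*x + 10) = (x - 5)*(x - 4)*(x - 2)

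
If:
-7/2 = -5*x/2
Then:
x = 7/5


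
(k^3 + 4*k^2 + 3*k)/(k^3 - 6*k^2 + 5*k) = (k^2 + 4*k + 3)/(k^2 - 6*k + 5)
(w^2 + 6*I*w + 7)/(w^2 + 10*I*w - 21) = (w - I)/(w + 3*I)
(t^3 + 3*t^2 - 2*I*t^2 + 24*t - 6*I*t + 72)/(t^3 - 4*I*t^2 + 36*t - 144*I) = (t^2 + t*(3 + 4*I) + 12*I)/(t^2 + 2*I*t + 24)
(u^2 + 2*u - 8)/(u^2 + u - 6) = (u + 4)/(u + 3)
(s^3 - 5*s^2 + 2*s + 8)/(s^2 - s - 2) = s - 4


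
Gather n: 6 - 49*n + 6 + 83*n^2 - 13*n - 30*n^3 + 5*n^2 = -30*n^3 + 88*n^2 - 62*n + 12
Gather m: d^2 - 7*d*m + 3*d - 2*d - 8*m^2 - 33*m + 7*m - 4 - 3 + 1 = d^2 + d - 8*m^2 + m*(-7*d - 26) - 6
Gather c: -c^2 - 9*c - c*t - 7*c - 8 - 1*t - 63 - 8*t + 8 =-c^2 + c*(-t - 16) - 9*t - 63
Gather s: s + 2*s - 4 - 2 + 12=3*s + 6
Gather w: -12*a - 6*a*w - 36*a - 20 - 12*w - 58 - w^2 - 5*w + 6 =-48*a - w^2 + w*(-6*a - 17) - 72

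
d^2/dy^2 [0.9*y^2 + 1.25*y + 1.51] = 1.80000000000000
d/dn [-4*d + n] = 1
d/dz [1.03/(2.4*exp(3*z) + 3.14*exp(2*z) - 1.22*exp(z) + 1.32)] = (-7.416*exp(2*z) - 6.4684*exp(z) + 1.2566)*exp(z)/(2.4*exp(3*z) + 3.14*exp(2*z) - 1.22*exp(z) + 1.32)^2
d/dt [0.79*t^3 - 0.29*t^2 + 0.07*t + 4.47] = 2.37*t^2 - 0.58*t + 0.07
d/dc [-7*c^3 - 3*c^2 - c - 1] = -21*c^2 - 6*c - 1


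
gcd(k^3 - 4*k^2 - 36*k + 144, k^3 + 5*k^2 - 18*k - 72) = k^2 + 2*k - 24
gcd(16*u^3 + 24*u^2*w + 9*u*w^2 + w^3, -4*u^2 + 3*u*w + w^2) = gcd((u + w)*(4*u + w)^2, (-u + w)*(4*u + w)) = 4*u + w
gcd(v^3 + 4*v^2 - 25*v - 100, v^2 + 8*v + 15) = v + 5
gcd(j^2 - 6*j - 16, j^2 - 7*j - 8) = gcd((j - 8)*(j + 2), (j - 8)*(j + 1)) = j - 8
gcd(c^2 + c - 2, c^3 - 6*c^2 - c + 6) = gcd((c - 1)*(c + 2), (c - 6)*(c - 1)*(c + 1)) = c - 1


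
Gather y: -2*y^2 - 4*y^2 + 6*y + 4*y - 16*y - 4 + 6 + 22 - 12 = -6*y^2 - 6*y + 12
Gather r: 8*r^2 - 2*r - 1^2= 8*r^2 - 2*r - 1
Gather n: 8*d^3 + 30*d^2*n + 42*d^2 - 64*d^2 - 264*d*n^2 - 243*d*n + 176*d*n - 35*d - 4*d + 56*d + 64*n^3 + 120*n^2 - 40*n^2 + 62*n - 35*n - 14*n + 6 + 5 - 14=8*d^3 - 22*d^2 + 17*d + 64*n^3 + n^2*(80 - 264*d) + n*(30*d^2 - 67*d + 13) - 3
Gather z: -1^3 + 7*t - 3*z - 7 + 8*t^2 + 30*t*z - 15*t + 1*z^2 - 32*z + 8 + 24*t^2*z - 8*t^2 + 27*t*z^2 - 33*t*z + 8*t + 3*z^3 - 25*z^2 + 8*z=3*z^3 + z^2*(27*t - 24) + z*(24*t^2 - 3*t - 27)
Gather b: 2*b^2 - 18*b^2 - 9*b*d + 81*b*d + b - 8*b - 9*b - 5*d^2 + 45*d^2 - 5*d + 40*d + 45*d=-16*b^2 + b*(72*d - 16) + 40*d^2 + 80*d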